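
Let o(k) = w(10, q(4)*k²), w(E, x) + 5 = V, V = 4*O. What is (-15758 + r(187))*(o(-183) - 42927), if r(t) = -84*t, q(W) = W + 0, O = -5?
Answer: 1351527632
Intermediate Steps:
q(W) = W
V = -20 (V = 4*(-5) = -20)
w(E, x) = -25 (w(E, x) = -5 - 20 = -25)
o(k) = -25
(-15758 + r(187))*(o(-183) - 42927) = (-15758 - 84*187)*(-25 - 42927) = (-15758 - 15708)*(-42952) = -31466*(-42952) = 1351527632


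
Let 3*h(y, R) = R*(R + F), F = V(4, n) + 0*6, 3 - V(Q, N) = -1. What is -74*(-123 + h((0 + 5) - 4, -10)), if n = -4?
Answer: 7622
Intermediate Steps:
V(Q, N) = 4 (V(Q, N) = 3 - 1*(-1) = 3 + 1 = 4)
F = 4 (F = 4 + 0*6 = 4 + 0 = 4)
h(y, R) = R*(4 + R)/3 (h(y, R) = (R*(R + 4))/3 = (R*(4 + R))/3 = R*(4 + R)/3)
-74*(-123 + h((0 + 5) - 4, -10)) = -74*(-123 + (⅓)*(-10)*(4 - 10)) = -74*(-123 + (⅓)*(-10)*(-6)) = -74*(-123 + 20) = -74*(-103) = 7622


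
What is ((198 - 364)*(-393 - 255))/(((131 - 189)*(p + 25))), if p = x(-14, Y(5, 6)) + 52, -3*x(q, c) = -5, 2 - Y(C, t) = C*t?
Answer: -40338/1711 ≈ -23.576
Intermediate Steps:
Y(C, t) = 2 - C*t
x(q, c) = 5/3 (x(q, c) = -⅓*(-5) = 5/3)
p = 161/3 (p = 5/3 + 52 = 161/3 ≈ 53.667)
((198 - 364)*(-393 - 255))/(((131 - 189)*(p + 25))) = ((198 - 364)*(-393 - 255))/(((131 - 189)*(161/3 + 25))) = (-166*(-648))/((-58*236/3)) = 107568/(-13688/3) = 107568*(-3/13688) = -40338/1711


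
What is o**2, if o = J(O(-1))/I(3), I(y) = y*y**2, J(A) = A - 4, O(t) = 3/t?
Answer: 49/729 ≈ 0.067215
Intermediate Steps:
J(A) = -4 + A
I(y) = y**3
o = -7/27 (o = (-4 + 3/(-1))/(3**3) = (-4 + 3*(-1))/27 = (-4 - 3)*(1/27) = -7*1/27 = -7/27 ≈ -0.25926)
o**2 = (-7/27)**2 = 49/729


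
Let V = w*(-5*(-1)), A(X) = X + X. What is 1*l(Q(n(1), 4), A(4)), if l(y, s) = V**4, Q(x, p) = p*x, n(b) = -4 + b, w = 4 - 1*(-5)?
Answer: 4100625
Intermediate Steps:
A(X) = 2*X
w = 9 (w = 4 + 5 = 9)
V = 45 (V = 9*(-5*(-1)) = 9*5 = 45)
l(y, s) = 4100625 (l(y, s) = 45**4 = 4100625)
1*l(Q(n(1), 4), A(4)) = 1*4100625 = 4100625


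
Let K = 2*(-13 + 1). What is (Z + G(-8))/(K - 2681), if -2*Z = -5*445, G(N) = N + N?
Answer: -2193/5410 ≈ -0.40536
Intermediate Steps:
G(N) = 2*N
Z = 2225/2 (Z = -(-5)*445/2 = -½*(-2225) = 2225/2 ≈ 1112.5)
K = -24 (K = 2*(-12) = -24)
(Z + G(-8))/(K - 2681) = (2225/2 + 2*(-8))/(-24 - 2681) = (2225/2 - 16)/(-2705) = (2193/2)*(-1/2705) = -2193/5410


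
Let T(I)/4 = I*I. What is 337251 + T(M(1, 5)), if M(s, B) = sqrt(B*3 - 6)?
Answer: 337287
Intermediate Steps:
M(s, B) = sqrt(-6 + 3*B) (M(s, B) = sqrt(3*B - 6) = sqrt(-6 + 3*B))
T(I) = 4*I**2 (T(I) = 4*(I*I) = 4*I**2)
337251 + T(M(1, 5)) = 337251 + 4*(sqrt(-6 + 3*5))**2 = 337251 + 4*(sqrt(-6 + 15))**2 = 337251 + 4*(sqrt(9))**2 = 337251 + 4*3**2 = 337251 + 4*9 = 337251 + 36 = 337287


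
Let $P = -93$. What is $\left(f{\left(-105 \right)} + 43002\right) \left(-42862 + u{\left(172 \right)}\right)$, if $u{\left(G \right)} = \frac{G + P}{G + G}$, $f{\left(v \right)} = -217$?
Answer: $- \frac{14670726755}{8} \approx -1.8338 \cdot 10^{9}$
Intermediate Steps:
$u{\left(G \right)} = \frac{-93 + G}{2 G}$ ($u{\left(G \right)} = \frac{G - 93}{G + G} = \frac{-93 + G}{2 G}$)
$\left(f{\left(-105 \right)} + 43002\right) \left(-42862 + u{\left(172 \right)}\right) = \left(-217 + 43002\right) \left(-42862 + \frac{-93 + 172}{2 \cdot 172}\right) = 42785 \left(-42862 + \frac{1}{2} \cdot \frac{1}{172} \cdot 79\right) = 42785 \left(-42862 + \frac{79}{344}\right) = 42785 \left(- \frac{14744449}{344}\right) = - \frac{14670726755}{8}$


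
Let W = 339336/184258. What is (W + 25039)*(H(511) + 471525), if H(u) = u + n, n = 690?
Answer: 1090573066997474/92129 ≈ 1.1837e+10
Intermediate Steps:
H(u) = 690 + u (H(u) = u + 690 = 690 + u)
W = 169668/92129 (W = 339336*(1/184258) = 169668/92129 ≈ 1.8416)
(W + 25039)*(H(511) + 471525) = (169668/92129 + 25039)*((690 + 511) + 471525) = 2306987699*(1201 + 471525)/92129 = (2306987699/92129)*472726 = 1090573066997474/92129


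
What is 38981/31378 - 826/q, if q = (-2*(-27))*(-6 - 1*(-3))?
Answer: 16116575/2541618 ≈ 6.3411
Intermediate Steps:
q = -162 (q = 54*(-6 + 3) = 54*(-3) = -162)
38981/31378 - 826/q = 38981/31378 - 826/(-162) = 38981*(1/31378) - 826*(-1/162) = 38981/31378 + 413/81 = 16116575/2541618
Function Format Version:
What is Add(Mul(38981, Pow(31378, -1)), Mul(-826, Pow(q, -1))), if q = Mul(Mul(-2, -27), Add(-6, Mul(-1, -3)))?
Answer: Rational(16116575, 2541618) ≈ 6.3411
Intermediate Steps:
q = -162 (q = Mul(54, Add(-6, 3)) = Mul(54, -3) = -162)
Add(Mul(38981, Pow(31378, -1)), Mul(-826, Pow(q, -1))) = Add(Mul(38981, Pow(31378, -1)), Mul(-826, Pow(-162, -1))) = Add(Mul(38981, Rational(1, 31378)), Mul(-826, Rational(-1, 162))) = Add(Rational(38981, 31378), Rational(413, 81)) = Rational(16116575, 2541618)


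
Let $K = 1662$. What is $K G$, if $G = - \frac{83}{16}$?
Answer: $- \frac{68973}{8} \approx -8621.6$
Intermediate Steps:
$G = - \frac{83}{16}$ ($G = \left(-83\right) \frac{1}{16} = - \frac{83}{16} \approx -5.1875$)
$K G = 1662 \left(- \frac{83}{16}\right) = - \frac{68973}{8}$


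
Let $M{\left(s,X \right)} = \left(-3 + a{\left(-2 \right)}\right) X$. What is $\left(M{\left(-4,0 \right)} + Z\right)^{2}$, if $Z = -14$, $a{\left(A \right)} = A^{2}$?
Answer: $196$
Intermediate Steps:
$M{\left(s,X \right)} = X$ ($M{\left(s,X \right)} = \left(-3 + \left(-2\right)^{2}\right) X = \left(-3 + 4\right) X = 1 X = X$)
$\left(M{\left(-4,0 \right)} + Z\right)^{2} = \left(0 - 14\right)^{2} = \left(-14\right)^{2} = 196$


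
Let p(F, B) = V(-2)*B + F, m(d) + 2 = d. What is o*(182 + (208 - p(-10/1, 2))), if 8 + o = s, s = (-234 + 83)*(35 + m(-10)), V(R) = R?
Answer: -1406324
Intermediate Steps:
m(d) = -2 + d
p(F, B) = F - 2*B (p(F, B) = -2*B + F = F - 2*B)
s = -3473 (s = (-234 + 83)*(35 + (-2 - 10)) = -151*(35 - 12) = -151*23 = -3473)
o = -3481 (o = -8 - 3473 = -3481)
o*(182 + (208 - p(-10/1, 2))) = -3481*(182 + (208 - (-10/1 - 2*2))) = -3481*(182 + (208 - (-10*1 - 4))) = -3481*(182 + (208 - (-10 - 4))) = -3481*(182 + (208 - 1*(-14))) = -3481*(182 + (208 + 14)) = -3481*(182 + 222) = -3481*404 = -1406324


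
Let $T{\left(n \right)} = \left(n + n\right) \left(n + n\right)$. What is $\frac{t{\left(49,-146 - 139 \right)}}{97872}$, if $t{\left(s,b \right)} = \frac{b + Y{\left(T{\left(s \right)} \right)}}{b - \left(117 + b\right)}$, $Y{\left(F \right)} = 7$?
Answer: $\frac{139}{5725512} \approx 2.4277 \cdot 10^{-5}$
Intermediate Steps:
$T{\left(n \right)} = 4 n^{2}$ ($T{\left(n \right)} = 2 n 2 n = 4 n^{2}$)
$t{\left(s,b \right)} = - \frac{7}{117} - \frac{b}{117}$ ($t{\left(s,b \right)} = \frac{b + 7}{b - \left(117 + b\right)} = \frac{7 + b}{-117} = \left(7 + b\right) \left(- \frac{1}{117}\right) = - \frac{7}{117} - \frac{b}{117}$)
$\frac{t{\left(49,-146 - 139 \right)}}{97872} = \frac{- \frac{7}{117} - \frac{-146 - 139}{117}}{97872} = \left(- \frac{7}{117} - \frac{-146 - 139}{117}\right) \frac{1}{97872} = \left(- \frac{7}{117} - - \frac{95}{39}\right) \frac{1}{97872} = \left(- \frac{7}{117} + \frac{95}{39}\right) \frac{1}{97872} = \frac{278}{117} \cdot \frac{1}{97872} = \frac{139}{5725512}$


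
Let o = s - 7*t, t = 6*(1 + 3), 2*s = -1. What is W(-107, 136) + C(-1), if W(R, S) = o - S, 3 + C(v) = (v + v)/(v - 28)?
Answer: -17831/58 ≈ -307.43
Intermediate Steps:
s = -½ (s = (½)*(-1) = -½ ≈ -0.50000)
C(v) = -3 + 2*v/(-28 + v) (C(v) = -3 + (v + v)/(v - 28) = -3 + (2*v)/(-28 + v) = -3 + 2*v/(-28 + v))
t = 24 (t = 6*4 = 24)
o = -337/2 (o = -½ - 7*24 = -½ - 168 = -337/2 ≈ -168.50)
W(R, S) = -337/2 - S
W(-107, 136) + C(-1) = (-337/2 - 1*136) + (84 - 1*(-1))/(-28 - 1) = (-337/2 - 136) + (84 + 1)/(-29) = -609/2 - 1/29*85 = -609/2 - 85/29 = -17831/58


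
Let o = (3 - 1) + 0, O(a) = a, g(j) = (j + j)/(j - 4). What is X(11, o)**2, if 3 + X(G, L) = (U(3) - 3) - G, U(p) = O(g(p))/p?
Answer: 361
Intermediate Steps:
g(j) = 2*j/(-4 + j) (g(j) = (2*j)/(-4 + j) = 2*j/(-4 + j))
U(p) = 2/(-4 + p) (U(p) = (2*p/(-4 + p))/p = 2/(-4 + p))
o = 2 (o = 2 + 0 = 2)
X(G, L) = -8 - G (X(G, L) = -3 + ((2/(-4 + 3) - 3) - G) = -3 + ((2/(-1) - 3) - G) = -3 + ((2*(-1) - 3) - G) = -3 + ((-2 - 3) - G) = -3 + (-5 - G) = -8 - G)
X(11, o)**2 = (-8 - 1*11)**2 = (-8 - 11)**2 = (-19)**2 = 361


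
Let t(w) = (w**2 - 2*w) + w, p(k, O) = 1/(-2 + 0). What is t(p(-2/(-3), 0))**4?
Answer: 81/256 ≈ 0.31641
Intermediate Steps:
p(k, O) = -1/2 (p(k, O) = 1/(-2) = -1/2)
t(w) = w**2 - w
t(p(-2/(-3), 0))**4 = (-(-1 - 1/2)/2)**4 = (-1/2*(-3/2))**4 = (3/4)**4 = 81/256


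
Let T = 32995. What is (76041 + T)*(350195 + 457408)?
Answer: 88057800708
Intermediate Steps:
(76041 + T)*(350195 + 457408) = (76041 + 32995)*(350195 + 457408) = 109036*807603 = 88057800708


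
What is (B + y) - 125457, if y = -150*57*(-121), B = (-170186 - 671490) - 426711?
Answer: -359294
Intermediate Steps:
B = -1268387 (B = -841676 - 426711 = -1268387)
y = 1034550 (y = -8550*(-121) = 1034550)
(B + y) - 125457 = (-1268387 + 1034550) - 125457 = -233837 - 125457 = -359294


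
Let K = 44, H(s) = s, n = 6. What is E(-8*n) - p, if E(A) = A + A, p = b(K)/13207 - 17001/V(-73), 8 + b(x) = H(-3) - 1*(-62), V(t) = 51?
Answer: 53289378/224519 ≈ 237.35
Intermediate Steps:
b(x) = 51 (b(x) = -8 + (-3 - 1*(-62)) = -8 + (-3 + 62) = -8 + 59 = 51)
p = -74843202/224519 (p = 51/13207 - 17001/51 = 51*(1/13207) - 17001*1/51 = 51/13207 - 5667/17 = -74843202/224519 ≈ -333.35)
E(A) = 2*A
E(-8*n) - p = 2*(-8*6) - 1*(-74843202/224519) = 2*(-48) + 74843202/224519 = -96 + 74843202/224519 = 53289378/224519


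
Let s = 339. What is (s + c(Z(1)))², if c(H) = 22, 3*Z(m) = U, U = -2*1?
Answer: 130321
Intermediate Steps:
U = -2
Z(m) = -⅔ (Z(m) = (⅓)*(-2) = -⅔)
(s + c(Z(1)))² = (339 + 22)² = 361² = 130321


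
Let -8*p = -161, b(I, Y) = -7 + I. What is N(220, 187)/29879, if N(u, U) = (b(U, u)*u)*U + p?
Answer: 59241761/239032 ≈ 247.84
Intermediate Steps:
p = 161/8 (p = -⅛*(-161) = 161/8 ≈ 20.125)
N(u, U) = 161/8 + U*u*(-7 + U) (N(u, U) = ((-7 + U)*u)*U + 161/8 = (u*(-7 + U))*U + 161/8 = U*u*(-7 + U) + 161/8 = 161/8 + U*u*(-7 + U))
N(220, 187)/29879 = (161/8 + 187*220*(-7 + 187))/29879 = (161/8 + 187*220*180)*(1/29879) = (161/8 + 7405200)*(1/29879) = (59241761/8)*(1/29879) = 59241761/239032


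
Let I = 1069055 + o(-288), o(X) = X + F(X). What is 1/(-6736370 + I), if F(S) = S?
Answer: -1/5667891 ≈ -1.7643e-7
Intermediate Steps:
o(X) = 2*X (o(X) = X + X = 2*X)
I = 1068479 (I = 1069055 + 2*(-288) = 1069055 - 576 = 1068479)
1/(-6736370 + I) = 1/(-6736370 + 1068479) = 1/(-5667891) = -1/5667891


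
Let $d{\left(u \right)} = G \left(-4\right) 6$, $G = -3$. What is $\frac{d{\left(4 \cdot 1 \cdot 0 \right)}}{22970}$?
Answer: $\frac{36}{11485} \approx 0.0031345$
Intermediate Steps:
$d{\left(u \right)} = 72$ ($d{\left(u \right)} = \left(-3\right) \left(-4\right) 6 = 12 \cdot 6 = 72$)
$\frac{d{\left(4 \cdot 1 \cdot 0 \right)}}{22970} = \frac{72}{22970} = 72 \cdot \frac{1}{22970} = \frac{36}{11485}$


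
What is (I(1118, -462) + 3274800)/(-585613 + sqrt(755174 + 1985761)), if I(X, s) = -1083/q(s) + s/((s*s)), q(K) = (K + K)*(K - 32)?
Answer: -6581771023517969/1176969547470288 - 78673795091*sqrt(2740935)/8238786832292016 ≈ -5.6079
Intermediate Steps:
q(K) = 2*K*(-32 + K) (q(K) = (2*K)*(-32 + K) = 2*K*(-32 + K))
I(X, s) = 1/s - 1083/(2*s*(-32 + s)) (I(X, s) = -1083*1/(2*s*(-32 + s)) + s/((s*s)) = -1083/(2*s*(-32 + s)) + s/(s**2) = -1083/(2*s*(-32 + s)) + s/s**2 = -1083/(2*s*(-32 + s)) + 1/s = 1/s - 1083/(2*s*(-32 + s)))
(I(1118, -462) + 3274800)/(-585613 + sqrt(755174 + 1985761)) = ((-1147/2 - 462)/((-462)*(-32 - 462)) + 3274800)/(-585613 + sqrt(755174 + 1985761)) = (-1/462*(-2071/2)/(-494) + 3274800)/(-585613 + sqrt(2740935)) = (-1/462*(-1/494)*(-2071/2) + 3274800)/(-585613 + sqrt(2740935)) = (-109/24024 + 3274800)/(-585613 + sqrt(2740935)) = 78673795091/(24024*(-585613 + sqrt(2740935)))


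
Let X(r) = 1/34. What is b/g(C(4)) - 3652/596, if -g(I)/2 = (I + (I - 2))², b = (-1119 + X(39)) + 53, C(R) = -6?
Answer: -6768257/1985872 ≈ -3.4082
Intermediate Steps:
X(r) = 1/34
b = -36243/34 (b = (-1119 + 1/34) + 53 = -38045/34 + 53 = -36243/34 ≈ -1066.0)
g(I) = -2*(-2 + 2*I)² (g(I) = -2*(I + (I - 2))² = -2*(I + (-2 + I))² = -2*(-2 + 2*I)²)
b/g(C(4)) - 3652/596 = -36243*(-1/(8*(-1 - 6)²))/34 - 3652/596 = -36243/(34*((-8*(-7)²))) - 3652*1/596 = -36243/(34*((-8*49))) - 913/149 = -36243/34/(-392) - 913/149 = -36243/34*(-1/392) - 913/149 = 36243/13328 - 913/149 = -6768257/1985872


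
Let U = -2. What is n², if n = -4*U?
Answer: 64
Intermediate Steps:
n = 8 (n = -4*(-2) = 8)
n² = 8² = 64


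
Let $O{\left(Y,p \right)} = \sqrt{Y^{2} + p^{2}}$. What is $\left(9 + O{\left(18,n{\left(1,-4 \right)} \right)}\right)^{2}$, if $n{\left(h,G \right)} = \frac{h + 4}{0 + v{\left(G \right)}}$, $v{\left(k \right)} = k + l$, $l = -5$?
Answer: $\frac{\left(81 + \sqrt{26269}\right)^{2}}{81} \approx 729.46$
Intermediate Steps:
$v{\left(k \right)} = -5 + k$ ($v{\left(k \right)} = k - 5 = -5 + k$)
$n{\left(h,G \right)} = \frac{4 + h}{-5 + G}$ ($n{\left(h,G \right)} = \frac{h + 4}{0 + \left(-5 + G\right)} = \frac{4 + h}{-5 + G}$)
$\left(9 + O{\left(18,n{\left(1,-4 \right)} \right)}\right)^{2} = \left(9 + \sqrt{18^{2} + \left(\frac{4 + 1}{-5 - 4}\right)^{2}}\right)^{2} = \left(9 + \sqrt{324 + \left(\frac{1}{-9} \cdot 5\right)^{2}}\right)^{2} = \left(9 + \sqrt{324 + \left(\left(- \frac{1}{9}\right) 5\right)^{2}}\right)^{2} = \left(9 + \sqrt{324 + \left(- \frac{5}{9}\right)^{2}}\right)^{2} = \left(9 + \sqrt{324 + \frac{25}{81}}\right)^{2} = \left(9 + \sqrt{\frac{26269}{81}}\right)^{2} = \left(9 + \frac{\sqrt{26269}}{9}\right)^{2}$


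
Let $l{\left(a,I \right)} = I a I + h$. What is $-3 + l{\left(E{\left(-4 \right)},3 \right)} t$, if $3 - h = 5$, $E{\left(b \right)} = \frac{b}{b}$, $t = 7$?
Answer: $46$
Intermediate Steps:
$E{\left(b \right)} = 1$
$h = -2$ ($h = 3 - 5 = -2$)
$l{\left(a,I \right)} = -2 + a I^{2}$ ($l{\left(a,I \right)} = I a I - 2 = a I^{2} - 2 = -2 + a I^{2}$)
$-3 + l{\left(E{\left(-4 \right)},3 \right)} t = -3 + \left(-2 + 1 \cdot 3^{2}\right) 7 = -3 + \left(-2 + 1 \cdot 9\right) 7 = -3 + \left(-2 + 9\right) 7 = -3 + 7 \cdot 7 = -3 + 49 = 46$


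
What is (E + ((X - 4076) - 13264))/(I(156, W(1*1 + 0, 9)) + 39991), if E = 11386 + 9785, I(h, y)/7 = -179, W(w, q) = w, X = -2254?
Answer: 1577/38738 ≈ 0.040709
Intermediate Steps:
I(h, y) = -1253 (I(h, y) = 7*(-179) = -1253)
E = 21171
(E + ((X - 4076) - 13264))/(I(156, W(1*1 + 0, 9)) + 39991) = (21171 + ((-2254 - 4076) - 13264))/(-1253 + 39991) = (21171 + (-6330 - 13264))/38738 = (21171 - 19594)*(1/38738) = 1577*(1/38738) = 1577/38738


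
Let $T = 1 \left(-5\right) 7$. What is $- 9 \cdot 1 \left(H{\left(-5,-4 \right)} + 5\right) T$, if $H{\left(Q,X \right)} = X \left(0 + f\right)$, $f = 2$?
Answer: $-945$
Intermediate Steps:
$H{\left(Q,X \right)} = 2 X$ ($H{\left(Q,X \right)} = X \left(0 + 2\right) = X 2 = 2 X$)
$T = -35$ ($T = \left(-5\right) 7 = -35$)
$- 9 \cdot 1 \left(H{\left(-5,-4 \right)} + 5\right) T = - 9 \cdot 1 \left(2 \left(-4\right) + 5\right) \left(-35\right) = - 9 \cdot 1 \left(-8 + 5\right) \left(-35\right) = - 9 \cdot 1 \left(-3\right) \left(-35\right) = \left(-9\right) \left(-3\right) \left(-35\right) = 27 \left(-35\right) = -945$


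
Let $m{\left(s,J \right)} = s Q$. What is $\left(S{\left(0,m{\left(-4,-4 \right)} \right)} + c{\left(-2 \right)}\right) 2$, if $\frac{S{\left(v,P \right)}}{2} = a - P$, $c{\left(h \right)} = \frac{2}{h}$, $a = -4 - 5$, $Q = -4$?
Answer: $-102$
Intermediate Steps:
$m{\left(s,J \right)} = - 4 s$ ($m{\left(s,J \right)} = s \left(-4\right) = - 4 s$)
$a = -9$ ($a = -4 - 5 = -9$)
$S{\left(v,P \right)} = -18 - 2 P$ ($S{\left(v,P \right)} = 2 \left(-9 - P\right) = -18 - 2 P$)
$\left(S{\left(0,m{\left(-4,-4 \right)} \right)} + c{\left(-2 \right)}\right) 2 = \left(\left(-18 - 2 \left(\left(-4\right) \left(-4\right)\right)\right) + \frac{2}{-2}\right) 2 = \left(\left(-18 - 32\right) + 2 \left(- \frac{1}{2}\right)\right) 2 = \left(\left(-18 - 32\right) - 1\right) 2 = \left(-50 - 1\right) 2 = \left(-51\right) 2 = -102$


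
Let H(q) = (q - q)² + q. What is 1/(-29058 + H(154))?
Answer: -1/28904 ≈ -3.4597e-5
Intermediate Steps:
H(q) = q (H(q) = 0² + q = 0 + q = q)
1/(-29058 + H(154)) = 1/(-29058 + 154) = 1/(-28904) = -1/28904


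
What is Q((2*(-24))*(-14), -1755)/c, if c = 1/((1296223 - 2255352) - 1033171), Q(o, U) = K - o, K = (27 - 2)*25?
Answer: 93638100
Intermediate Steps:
K = 625 (K = 25*25 = 625)
Q(o, U) = 625 - o
c = -1/1992300 (c = 1/(-959129 - 1033171) = 1/(-1992300) = -1/1992300 ≈ -5.0193e-7)
Q((2*(-24))*(-14), -1755)/c = (625 - 2*(-24)*(-14))/(-1/1992300) = (625 - (-48)*(-14))*(-1992300) = (625 - 1*672)*(-1992300) = (625 - 672)*(-1992300) = -47*(-1992300) = 93638100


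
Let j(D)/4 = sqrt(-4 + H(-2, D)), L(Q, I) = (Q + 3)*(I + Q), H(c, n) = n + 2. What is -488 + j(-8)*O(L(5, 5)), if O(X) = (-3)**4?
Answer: -488 + 324*I*sqrt(10) ≈ -488.0 + 1024.6*I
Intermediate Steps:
H(c, n) = 2 + n
L(Q, I) = (3 + Q)*(I + Q)
j(D) = 4*sqrt(-2 + D) (j(D) = 4*sqrt(-4 + (2 + D)) = 4*sqrt(-2 + D))
O(X) = 81
-488 + j(-8)*O(L(5, 5)) = -488 + (4*sqrt(-2 - 8))*81 = -488 + (4*sqrt(-10))*81 = -488 + (4*(I*sqrt(10)))*81 = -488 + (4*I*sqrt(10))*81 = -488 + 324*I*sqrt(10)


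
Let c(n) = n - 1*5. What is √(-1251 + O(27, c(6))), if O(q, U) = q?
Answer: 6*I*√34 ≈ 34.986*I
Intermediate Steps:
c(n) = -5 + n (c(n) = n - 5 = -5 + n)
√(-1251 + O(27, c(6))) = √(-1251 + 27) = √(-1224) = 6*I*√34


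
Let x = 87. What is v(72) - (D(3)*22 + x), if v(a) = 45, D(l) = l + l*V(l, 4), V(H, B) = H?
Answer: -306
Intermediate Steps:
D(l) = l + l² (D(l) = l + l*l = l + l²)
v(72) - (D(3)*22 + x) = 45 - ((3*(1 + 3))*22 + 87) = 45 - ((3*4)*22 + 87) = 45 - (12*22 + 87) = 45 - (264 + 87) = 45 - 1*351 = 45 - 351 = -306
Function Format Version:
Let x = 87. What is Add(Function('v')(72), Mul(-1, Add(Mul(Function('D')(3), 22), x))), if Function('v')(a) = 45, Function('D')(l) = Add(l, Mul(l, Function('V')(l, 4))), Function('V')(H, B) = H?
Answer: -306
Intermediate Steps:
Function('D')(l) = Add(l, Pow(l, 2)) (Function('D')(l) = Add(l, Mul(l, l)) = Add(l, Pow(l, 2)))
Add(Function('v')(72), Mul(-1, Add(Mul(Function('D')(3), 22), x))) = Add(45, Mul(-1, Add(Mul(Mul(3, Add(1, 3)), 22), 87))) = Add(45, Mul(-1, Add(Mul(Mul(3, 4), 22), 87))) = Add(45, Mul(-1, Add(Mul(12, 22), 87))) = Add(45, Mul(-1, Add(264, 87))) = Add(45, Mul(-1, 351)) = Add(45, -351) = -306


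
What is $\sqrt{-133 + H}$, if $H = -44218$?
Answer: $i \sqrt{44351} \approx 210.6 i$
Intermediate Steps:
$\sqrt{-133 + H} = \sqrt{-133 - 44218} = \sqrt{-44351} = i \sqrt{44351}$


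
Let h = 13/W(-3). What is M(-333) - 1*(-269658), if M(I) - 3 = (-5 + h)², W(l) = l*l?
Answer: 21843565/81 ≈ 2.6967e+5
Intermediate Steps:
W(l) = l²
h = 13/9 (h = 13/((-3)²) = 13/9 ≈ 1.4444)
M(I) = 1267/81 (M(I) = 3 + (-5 + 13/9)² = 3 + (-32/9)² = 3 + 1024/81 = 1267/81)
M(-333) - 1*(-269658) = 1267/81 - 1*(-269658) = 1267/81 + 269658 = 21843565/81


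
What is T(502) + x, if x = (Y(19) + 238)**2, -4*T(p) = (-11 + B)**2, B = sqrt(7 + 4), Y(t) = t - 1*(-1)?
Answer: 66531 + 11*sqrt(11)/2 ≈ 66549.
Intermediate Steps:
Y(t) = 1 + t (Y(t) = t + 1 = 1 + t)
B = sqrt(11) ≈ 3.3166
T(p) = -(-11 + sqrt(11))**2/4
x = 66564 (x = ((1 + 19) + 238)**2 = (20 + 238)**2 = 258**2 = 66564)
T(502) + x = (-33 + 11*sqrt(11)/2) + 66564 = 66531 + 11*sqrt(11)/2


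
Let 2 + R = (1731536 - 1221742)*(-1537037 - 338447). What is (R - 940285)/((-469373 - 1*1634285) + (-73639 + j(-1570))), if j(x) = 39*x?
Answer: 956111430583/2238527 ≈ 4.2712e+5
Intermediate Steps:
R = -956110490298 (R = -2 + (1731536 - 1221742)*(-1537037 - 338447) = -2 + 509794*(-1875484) = -2 - 956110490296 = -956110490298)
(R - 940285)/((-469373 - 1*1634285) + (-73639 + j(-1570))) = (-956110490298 - 940285)/((-469373 - 1*1634285) + (-73639 + 39*(-1570))) = -956111430583/((-469373 - 1634285) + (-73639 - 61230)) = -956111430583/(-2103658 - 134869) = -956111430583/(-2238527) = -956111430583*(-1/2238527) = 956111430583/2238527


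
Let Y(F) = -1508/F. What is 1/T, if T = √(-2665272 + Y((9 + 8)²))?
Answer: -17*I*√192566279/385132558 ≈ -0.00061253*I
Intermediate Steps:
T = 2*I*√192566279/17 (T = √(-2665272 - 1508/(9 + 8)²) = √(-2665272 - 1508/(17²)) = √(-2665272 - 1508/289) = √(-770265116/289) = 2*I*√192566279/17 ≈ 1632.6*I)
1/T = 1/(2*I*√192566279/17) = -17*I*√192566279/385132558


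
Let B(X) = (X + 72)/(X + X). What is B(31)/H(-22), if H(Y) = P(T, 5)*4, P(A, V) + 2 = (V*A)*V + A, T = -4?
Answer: -103/26288 ≈ -0.0039181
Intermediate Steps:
P(A, V) = -2 + A + A*V**2 (P(A, V) = -2 + ((V*A)*V + A) = -2 + ((A*V)*V + A) = -2 + (A*V**2 + A) = -2 + (A + A*V**2) = -2 + A + A*V**2)
B(X) = (72 + X)/(2*X) (B(X) = (72 + X)/((2*X)) = (72 + X)*(1/(2*X)) = (72 + X)/(2*X))
H(Y) = -424 (H(Y) = (-2 - 4 - 4*5**2)*4 = (-2 - 4 - 4*25)*4 = (-2 - 4 - 100)*4 = -106*4 = -424)
B(31)/H(-22) = ((1/2)*(72 + 31)/31)/(-424) = ((1/2)*(1/31)*103)*(-1/424) = (103/62)*(-1/424) = -103/26288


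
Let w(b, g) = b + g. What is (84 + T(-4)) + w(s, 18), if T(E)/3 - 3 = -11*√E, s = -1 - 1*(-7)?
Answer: 117 - 66*I ≈ 117.0 - 66.0*I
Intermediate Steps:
s = 6 (s = -1 + 7 = 6)
T(E) = 9 - 33*√E (T(E) = 9 + 3*(-11*√E) = 9 - 33*√E)
(84 + T(-4)) + w(s, 18) = (84 + (9 - 66*I)) + (6 + 18) = (84 + (9 - 66*I)) + 24 = (93 - 66*I) + 24 = 117 - 66*I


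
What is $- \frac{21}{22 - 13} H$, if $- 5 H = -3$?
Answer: $- \frac{7}{5} \approx -1.4$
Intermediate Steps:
$H = \frac{3}{5}$ ($H = \left(- \frac{1}{5}\right) \left(-3\right) = \frac{3}{5} \approx 0.6$)
$- \frac{21}{22 - 13} H = - \frac{21}{22 - 13} \cdot \frac{3}{5} = - \frac{21}{9} \cdot \frac{3}{5} = \left(-21\right) \frac{1}{9} \cdot \frac{3}{5} = \left(- \frac{7}{3}\right) \frac{3}{5} = - \frac{7}{5}$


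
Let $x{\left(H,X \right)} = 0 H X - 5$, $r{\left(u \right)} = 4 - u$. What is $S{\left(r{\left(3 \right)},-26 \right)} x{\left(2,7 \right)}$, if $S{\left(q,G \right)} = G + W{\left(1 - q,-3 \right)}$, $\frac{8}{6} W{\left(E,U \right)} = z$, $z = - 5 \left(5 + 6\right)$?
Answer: $\frac{1345}{4} \approx 336.25$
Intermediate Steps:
$z = -55$ ($z = \left(-5\right) 11 = -55$)
$W{\left(E,U \right)} = - \frac{165}{4}$ ($W{\left(E,U \right)} = \frac{3}{4} \left(-55\right) = - \frac{165}{4}$)
$x{\left(H,X \right)} = -5$ ($x{\left(H,X \right)} = 0 X - 5 = 0 - 5 = -5$)
$S{\left(q,G \right)} = - \frac{165}{4} + G$ ($S{\left(q,G \right)} = G - \frac{165}{4} = - \frac{165}{4} + G$)
$S{\left(r{\left(3 \right)},-26 \right)} x{\left(2,7 \right)} = \left(- \frac{165}{4} - 26\right) \left(-5\right) = \left(- \frac{269}{4}\right) \left(-5\right) = \frac{1345}{4}$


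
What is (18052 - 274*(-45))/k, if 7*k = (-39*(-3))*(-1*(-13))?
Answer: 212674/1521 ≈ 139.83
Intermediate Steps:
k = 1521/7 (k = ((-39*(-3))*(-1*(-13)))/7 = (117*13)/7 = (⅐)*1521 = 1521/7 ≈ 217.29)
(18052 - 274*(-45))/k = (18052 - 274*(-45))/(1521/7) = (18052 + 12330)*(7/1521) = 30382*(7/1521) = 212674/1521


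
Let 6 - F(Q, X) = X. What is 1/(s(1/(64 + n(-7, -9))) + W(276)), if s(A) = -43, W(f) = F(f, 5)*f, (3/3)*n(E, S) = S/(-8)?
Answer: 1/233 ≈ 0.0042918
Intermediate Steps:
n(E, S) = -S/8 (n(E, S) = S/(-8) = S*(-⅛) = -S/8)
F(Q, X) = 6 - X
W(f) = f (W(f) = (6 - 1*5)*f = (6 - 5)*f = 1*f = f)
1/(s(1/(64 + n(-7, -9))) + W(276)) = 1/(-43 + 276) = 1/233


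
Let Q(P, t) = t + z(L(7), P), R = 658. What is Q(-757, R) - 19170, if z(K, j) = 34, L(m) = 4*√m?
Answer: -18478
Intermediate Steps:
Q(P, t) = 34 + t (Q(P, t) = t + 34 = 34 + t)
Q(-757, R) - 19170 = (34 + 658) - 19170 = 692 - 19170 = -18478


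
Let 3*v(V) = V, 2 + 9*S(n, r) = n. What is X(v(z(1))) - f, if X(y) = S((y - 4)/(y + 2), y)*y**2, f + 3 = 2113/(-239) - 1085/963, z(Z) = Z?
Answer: 187390790/14499891 ≈ 12.924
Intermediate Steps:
S(n, r) = -2/9 + n/9
f = -2984605/230157 (f = -3 + (2113/(-239) - 1085/963) = -3 + (2113*(-1/239) - 1085*1/963) = -3 + (-2113/239 - 1085/963) = -3 - 2294134/230157 = -2984605/230157 ≈ -12.968)
v(V) = V/3
X(y) = y**2*(-2/9 + (-4 + y)/(9*(2 + y))) (X(y) = (-2/9 + ((y - 4)/(y + 2))/9)*y**2 = (-2/9 + ((-4 + y)/(2 + y))/9)*y**2 = (-2/9 + (-4 + y)/(9*(2 + y)))*y**2 = y**2*(-2/9 + (-4 + y)/(9*(2 + y))))
X(v(z(1))) - f = ((1/3)*1)**2*(-8 - 1/3)/(9*(2 + (1/3)*1)) - 1*(-2984605/230157) = (1/3)**2*(-8 - 1*1/3)/(9*(2 + 1/3)) + 2984605/230157 = (1/9)*(1/9)*(-8 - 1/3)/(7/3) + 2984605/230157 = (1/9)*(1/9)*(3/7)*(-25/3) + 2984605/230157 = -25/567 + 2984605/230157 = 187390790/14499891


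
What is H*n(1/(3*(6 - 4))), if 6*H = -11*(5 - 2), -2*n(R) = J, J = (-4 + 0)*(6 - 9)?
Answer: 33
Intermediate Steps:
J = 12 (J = -4*(-3) = 12)
n(R) = -6 (n(R) = -1/2*12 = -6)
H = -11/2 (H = (-11*(5 - 2))/6 = (-11*3)/6 = (1/6)*(-33) = -11/2 ≈ -5.5000)
H*n(1/(3*(6 - 4))) = -11/2*(-6) = 33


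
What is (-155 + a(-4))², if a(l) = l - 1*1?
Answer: 25600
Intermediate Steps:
a(l) = -1 + l (a(l) = l - 1 = -1 + l)
(-155 + a(-4))² = (-155 + (-1 - 4))² = (-155 - 5)² = (-160)² = 25600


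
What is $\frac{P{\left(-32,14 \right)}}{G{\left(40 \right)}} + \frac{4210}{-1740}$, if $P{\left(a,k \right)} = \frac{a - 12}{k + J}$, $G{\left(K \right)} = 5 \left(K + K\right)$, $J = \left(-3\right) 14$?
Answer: $- \frac{588443}{243600} \approx -2.4156$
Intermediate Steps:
$J = -42$
$G{\left(K \right)} = 10 K$ ($G{\left(K \right)} = 5 \cdot 2 K = 10 K$)
$P{\left(a,k \right)} = \frac{-12 + a}{-42 + k}$ ($P{\left(a,k \right)} = \frac{a - 12}{k - 42} = \frac{-12 + a}{-42 + k}$)
$\frac{P{\left(-32,14 \right)}}{G{\left(40 \right)}} + \frac{4210}{-1740} = \frac{\frac{1}{-42 + 14} \left(-12 - 32\right)}{10 \cdot 40} + \frac{4210}{-1740} = \frac{\frac{1}{-28} \left(-44\right)}{400} + 4210 \left(- \frac{1}{1740}\right) = \left(- \frac{1}{28}\right) \left(-44\right) \frac{1}{400} - \frac{421}{174} = \frac{11}{7} \cdot \frac{1}{400} - \frac{421}{174} = \frac{11}{2800} - \frac{421}{174} = - \frac{588443}{243600}$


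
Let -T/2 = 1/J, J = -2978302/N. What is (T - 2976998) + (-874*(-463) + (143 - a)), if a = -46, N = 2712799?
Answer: -3830312564398/1489151 ≈ -2.5721e+6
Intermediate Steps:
J = -2978302/2712799 ≈ -1.0979
T = 2712799/1489151 (T = -2/(-2978302/2712799) = -2*(-2712799/2978302) = 2712799/1489151 ≈ 1.8217)
(T - 2976998) + (-874*(-463) + (143 - a)) = (2712799/1489151 - 2976998) + (-874*(-463) + (143 - 1*(-46))) = -4433196835899/1489151 + (404662 + (143 + 46)) = -4433196835899/1489151 + (404662 + 189) = -4433196835899/1489151 + 404851 = -3830312564398/1489151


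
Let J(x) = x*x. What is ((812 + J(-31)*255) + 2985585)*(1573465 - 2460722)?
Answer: -2867128407164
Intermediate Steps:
J(x) = x**2
((812 + J(-31)*255) + 2985585)*(1573465 - 2460722) = ((812 + (-31)**2*255) + 2985585)*(1573465 - 2460722) = ((812 + 961*255) + 2985585)*(-887257) = ((812 + 245055) + 2985585)*(-887257) = (245867 + 2985585)*(-887257) = 3231452*(-887257) = -2867128407164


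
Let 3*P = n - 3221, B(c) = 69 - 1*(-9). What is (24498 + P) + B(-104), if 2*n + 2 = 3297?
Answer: 48103/2 ≈ 24052.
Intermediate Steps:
B(c) = 78 (B(c) = 69 + 9 = 78)
n = 3295/2 (n = -1 + (½)*3297 = -1 + 3297/2 = 3295/2 ≈ 1647.5)
P = -1049/2 (P = (3295/2 - 3221)/3 = (⅓)*(-3147/2) = -1049/2 ≈ -524.50)
(24498 + P) + B(-104) = (24498 - 1049/2) + 78 = 47947/2 + 78 = 48103/2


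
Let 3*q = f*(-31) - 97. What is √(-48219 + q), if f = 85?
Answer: I*√442167/3 ≈ 221.65*I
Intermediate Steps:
q = -2732/3 (q = (85*(-31) - 97)/3 = (-2635 - 97)/3 = (⅓)*(-2732) = -2732/3 ≈ -910.67)
√(-48219 + q) = √(-48219 - 2732/3) = √(-147389/3) = I*√442167/3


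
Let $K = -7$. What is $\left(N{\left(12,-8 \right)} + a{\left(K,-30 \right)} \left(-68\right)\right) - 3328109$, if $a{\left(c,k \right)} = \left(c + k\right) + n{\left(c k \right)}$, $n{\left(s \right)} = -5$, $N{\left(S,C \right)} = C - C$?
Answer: $-3325253$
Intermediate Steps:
$N{\left(S,C \right)} = 0$
$a{\left(c,k \right)} = -5 + c + k$ ($a{\left(c,k \right)} = \left(c + k\right) - 5 = -5 + c + k$)
$\left(N{\left(12,-8 \right)} + a{\left(K,-30 \right)} \left(-68\right)\right) - 3328109 = \left(0 + \left(-5 - 7 - 30\right) \left(-68\right)\right) - 3328109 = \left(0 - -2856\right) - 3328109 = \left(0 + 2856\right) - 3328109 = 2856 - 3328109 = -3325253$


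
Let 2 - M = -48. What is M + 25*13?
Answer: 375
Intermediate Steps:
M = 50 (M = 2 - 1*(-48) = 2 + 48 = 50)
M + 25*13 = 50 + 25*13 = 50 + 325 = 375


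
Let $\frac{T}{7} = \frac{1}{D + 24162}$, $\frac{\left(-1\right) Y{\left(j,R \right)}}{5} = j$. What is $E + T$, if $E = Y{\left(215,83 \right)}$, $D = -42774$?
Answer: $- \frac{20007907}{18612} \approx -1075.0$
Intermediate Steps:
$Y{\left(j,R \right)} = - 5 j$
$E = -1075$ ($E = \left(-5\right) 215 = -1075$)
$T = - \frac{7}{18612}$ ($T = \frac{7}{-42774 + 24162} = \frac{7}{-18612} = 7 \left(- \frac{1}{18612}\right) = - \frac{7}{18612} \approx -0.0003761$)
$E + T = -1075 - \frac{7}{18612} = - \frac{20007907}{18612}$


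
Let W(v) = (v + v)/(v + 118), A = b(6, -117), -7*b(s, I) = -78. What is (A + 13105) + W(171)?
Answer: 26536351/2023 ≈ 13117.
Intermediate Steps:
b(s, I) = 78/7 (b(s, I) = -⅐*(-78) = 78/7)
A = 78/7 ≈ 11.143
W(v) = 2*v/(118 + v) (W(v) = (2*v)/(118 + v) = 2*v/(118 + v))
(A + 13105) + W(171) = (78/7 + 13105) + 2*171/(118 + 171) = 91813/7 + 2*171/289 = 91813/7 + 2*171*(1/289) = 91813/7 + 342/289 = 26536351/2023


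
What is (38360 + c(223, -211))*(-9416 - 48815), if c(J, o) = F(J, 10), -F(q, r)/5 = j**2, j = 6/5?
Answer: -11166609484/5 ≈ -2.2333e+9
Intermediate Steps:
j = 6/5 (j = 6*(1/5) = 6/5 ≈ 1.2000)
F(q, r) = -36/5 (F(q, r) = -5*(6/5)**2 = -5*36/25 = -36/5)
c(J, o) = -36/5
(38360 + c(223, -211))*(-9416 - 48815) = (38360 - 36/5)*(-9416 - 48815) = (191764/5)*(-58231) = -11166609484/5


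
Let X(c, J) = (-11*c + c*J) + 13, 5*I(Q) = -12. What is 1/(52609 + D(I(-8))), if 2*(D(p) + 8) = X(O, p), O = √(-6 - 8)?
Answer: 5260750/276754968471 + 670*I*√14/276754968471 ≈ 1.9009e-5 + 9.0582e-9*I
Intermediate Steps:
I(Q) = -12/5 (I(Q) = (⅕)*(-12) = -12/5)
O = I*√14 (O = √(-14) = I*√14 ≈ 3.7417*I)
X(c, J) = 13 - 11*c + J*c (X(c, J) = (-11*c + J*c) + 13 = 13 - 11*c + J*c)
D(p) = -3/2 - 11*I*√14/2 + I*p*√14/2 (D(p) = -8 + (13 - 11*I*√14 + p*(I*√14))/2 = -8 + (13 - 11*I*√14 + I*p*√14)/2 = -8 + (13/2 - 11*I*√14/2 + I*p*√14/2) = -3/2 - 11*I*√14/2 + I*p*√14/2)
1/(52609 + D(I(-8))) = 1/(52609 + (-3/2 - 11*I*√14/2 + (½)*I*(-12/5)*√14)) = 1/(52609 + (-3/2 - 11*I*√14/2 - 6*I*√14/5)) = 1/(52609 + (-3/2 - 67*I*√14/10)) = 1/(105215/2 - 67*I*√14/10)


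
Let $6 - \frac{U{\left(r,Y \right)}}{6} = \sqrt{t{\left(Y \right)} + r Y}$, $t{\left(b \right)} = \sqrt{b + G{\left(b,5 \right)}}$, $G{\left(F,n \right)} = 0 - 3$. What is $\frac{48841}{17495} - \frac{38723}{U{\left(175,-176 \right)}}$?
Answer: $\frac{48841}{17495} - \frac{38723}{36 - 6 \sqrt{-30800 + i \sqrt{179}}} \approx 1.5439 - 36.732 i$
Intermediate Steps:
$G{\left(F,n \right)} = -3$ ($G{\left(F,n \right)} = 0 - 3 = -3$)
$t{\left(b \right)} = \sqrt{-3 + b}$ ($t{\left(b \right)} = \sqrt{b - 3} = \sqrt{-3 + b}$)
$U{\left(r,Y \right)} = 36 - 6 \sqrt{\sqrt{-3 + Y} + Y r}$ ($U{\left(r,Y \right)} = 36 - 6 \sqrt{\sqrt{-3 + Y} + r Y} = 36 - 6 \sqrt{\sqrt{-3 + Y} + Y r}$)
$\frac{48841}{17495} - \frac{38723}{U{\left(175,-176 \right)}} = \frac{48841}{17495} - \frac{38723}{36 - 6 \sqrt{\sqrt{-3 - 176} - 30800}} = 48841 \cdot \frac{1}{17495} - \frac{38723}{36 - 6 \sqrt{\sqrt{-179} - 30800}} = \frac{48841}{17495} - \frac{38723}{36 - 6 \sqrt{i \sqrt{179} - 30800}} = \frac{48841}{17495} - \frac{38723}{36 - 6 \sqrt{-30800 + i \sqrt{179}}}$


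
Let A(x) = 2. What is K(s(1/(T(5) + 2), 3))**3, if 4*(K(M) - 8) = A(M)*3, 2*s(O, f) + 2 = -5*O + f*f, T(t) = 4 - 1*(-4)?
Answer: 6859/8 ≈ 857.38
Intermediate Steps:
T(t) = 8 (T(t) = 4 + 4 = 8)
s(O, f) = -1 + f**2/2 - 5*O/2 (s(O, f) = -1 + (-5*O + f*f)/2 = -1 + (-5*O + f**2)/2 = -1 + (f**2 - 5*O)/2 = -1 + (f**2/2 - 5*O/2) = -1 + f**2/2 - 5*O/2)
K(M) = 19/2 (K(M) = 8 + (2*3)/4 = 8 + (1/4)*6 = 8 + 3/2 = 19/2)
K(s(1/(T(5) + 2), 3))**3 = (19/2)**3 = 6859/8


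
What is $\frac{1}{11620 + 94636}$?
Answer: $\frac{1}{106256} \approx 9.4112 \cdot 10^{-6}$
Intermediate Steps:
$\frac{1}{11620 + 94636} = \frac{1}{106256}$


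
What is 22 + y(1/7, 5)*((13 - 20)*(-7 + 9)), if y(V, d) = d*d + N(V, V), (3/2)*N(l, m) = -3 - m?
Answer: -896/3 ≈ -298.67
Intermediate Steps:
N(l, m) = -2 - 2*m/3 (N(l, m) = 2*(-3 - m)/3 = -2 - 2*m/3)
y(V, d) = -2 + d**2 - 2*V/3 (y(V, d) = d*d + (-2 - 2*V/3) = d**2 + (-2 - 2*V/3) = -2 + d**2 - 2*V/3)
22 + y(1/7, 5)*((13 - 20)*(-7 + 9)) = 22 + (-2 + 5**2 - 2/3/7)*((13 - 20)*(-7 + 9)) = 22 + (-2 + 25 - 2/3*1/7)*(-7*2) = 22 + (-2 + 25 - 2/21)*(-14) = 22 + (481/21)*(-14) = 22 - 962/3 = -896/3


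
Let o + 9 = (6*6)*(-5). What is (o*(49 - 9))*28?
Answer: -211680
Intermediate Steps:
o = -189 (o = -9 + (6*6)*(-5) = -9 + 36*(-5) = -9 - 180 = -189)
(o*(49 - 9))*28 = -189*(49 - 9)*28 = -189*40*28 = -7560*28 = -211680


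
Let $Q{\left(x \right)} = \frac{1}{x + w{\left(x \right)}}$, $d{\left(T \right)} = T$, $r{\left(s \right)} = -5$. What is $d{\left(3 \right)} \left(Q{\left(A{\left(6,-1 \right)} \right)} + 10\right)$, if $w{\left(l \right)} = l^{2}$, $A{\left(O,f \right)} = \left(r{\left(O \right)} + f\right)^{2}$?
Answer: $\frac{13321}{444} \approx 30.002$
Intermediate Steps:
$A{\left(O,f \right)} = \left(-5 + f\right)^{2}$
$Q{\left(x \right)} = \frac{1}{x + x^{2}}$
$d{\left(3 \right)} \left(Q{\left(A{\left(6,-1 \right)} \right)} + 10\right) = 3 \left(\frac{1}{\left(-5 - 1\right)^{2} \left(1 + \left(-5 - 1\right)^{2}\right)} + 10\right) = 3 \left(\frac{1}{\left(-6\right)^{2} \left(1 + \left(-6\right)^{2}\right)} + 10\right) = 3 \left(\frac{1}{36 \left(1 + 36\right)} + 10\right) = 3 \left(\frac{1}{36 \cdot 37} + 10\right) = 3 \left(\frac{1}{36} \cdot \frac{1}{37} + 10\right) = 3 \left(\frac{1}{1332} + 10\right) = 3 \cdot \frac{13321}{1332} = \frac{13321}{444}$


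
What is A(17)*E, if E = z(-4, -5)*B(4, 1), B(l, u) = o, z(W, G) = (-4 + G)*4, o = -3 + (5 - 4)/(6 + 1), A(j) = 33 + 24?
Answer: 41040/7 ≈ 5862.9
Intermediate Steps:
A(j) = 57
o = -20/7 (o = -3 + 1/7 = -3 + 1*(⅐) = -3 + ⅐ = -20/7 ≈ -2.8571)
z(W, G) = -16 + 4*G
B(l, u) = -20/7
E = 720/7 (E = (-16 + 4*(-5))*(-20/7) = (-16 - 20)*(-20/7) = -36*(-20/7) = 720/7 ≈ 102.86)
A(17)*E = 57*(720/7) = 41040/7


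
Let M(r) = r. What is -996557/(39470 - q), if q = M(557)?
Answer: -58621/2289 ≈ -25.610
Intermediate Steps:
q = 557
-996557/(39470 - q) = -996557/(39470 - 1*557) = -996557/(39470 - 557) = -996557/38913 = -996557*1/38913 = -58621/2289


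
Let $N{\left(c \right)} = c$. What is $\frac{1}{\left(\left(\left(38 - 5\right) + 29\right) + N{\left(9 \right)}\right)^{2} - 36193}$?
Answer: $- \frac{1}{31152} \approx -3.2101 \cdot 10^{-5}$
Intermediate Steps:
$\frac{1}{\left(\left(\left(38 - 5\right) + 29\right) + N{\left(9 \right)}\right)^{2} - 36193} = \frac{1}{\left(\left(\left(38 - 5\right) + 29\right) + 9\right)^{2} - 36193} = \frac{1}{\left(\left(33 + 29\right) + 9\right)^{2} - 36193} = \frac{1}{\left(62 + 9\right)^{2} - 36193} = \frac{1}{71^{2} - 36193} = \frac{1}{5041 - 36193} = \frac{1}{-31152} = - \frac{1}{31152}$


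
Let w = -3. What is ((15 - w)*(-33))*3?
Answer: -1782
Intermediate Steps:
((15 - w)*(-33))*3 = ((15 - 1*(-3))*(-33))*3 = ((15 + 3)*(-33))*3 = (18*(-33))*3 = -594*3 = -1782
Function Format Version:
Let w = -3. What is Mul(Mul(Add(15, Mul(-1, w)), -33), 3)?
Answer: -1782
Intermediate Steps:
Mul(Mul(Add(15, Mul(-1, w)), -33), 3) = Mul(Mul(Add(15, Mul(-1, -3)), -33), 3) = Mul(Mul(Add(15, 3), -33), 3) = Mul(Mul(18, -33), 3) = Mul(-594, 3) = -1782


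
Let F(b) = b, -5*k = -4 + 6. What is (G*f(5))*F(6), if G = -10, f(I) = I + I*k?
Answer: -180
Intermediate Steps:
k = -2/5 (k = -(-4 + 6)/5 = -1/5*2 = -2/5 ≈ -0.40000)
f(I) = 3*I/5 (f(I) = I + I*(-2/5) = I - 2*I/5 = 3*I/5)
(G*f(5))*F(6) = -6*5*6 = -10*3*6 = -30*6 = -180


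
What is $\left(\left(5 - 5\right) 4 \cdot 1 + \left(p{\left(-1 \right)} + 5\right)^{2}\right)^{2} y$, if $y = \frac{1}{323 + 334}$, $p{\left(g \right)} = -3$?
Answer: $\frac{16}{657} \approx 0.024353$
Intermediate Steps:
$y = \frac{1}{657} \approx 0.0015221$
$\left(\left(5 - 5\right) 4 \cdot 1 + \left(p{\left(-1 \right)} + 5\right)^{2}\right)^{2} y = \left(\left(5 - 5\right) 4 \cdot 1 + \left(-3 + 5\right)^{2}\right)^{2} \cdot \frac{1}{657} = \left(0 \cdot 4 \cdot 1 + 2^{2}\right)^{2} \cdot \frac{1}{657} = \left(0 \cdot 1 + 4\right)^{2} \cdot \frac{1}{657} = \left(0 + 4\right)^{2} \cdot \frac{1}{657} = 4^{2} \cdot \frac{1}{657} = 16 \cdot \frac{1}{657} = \frac{16}{657}$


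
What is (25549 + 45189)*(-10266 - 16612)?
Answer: -1901295964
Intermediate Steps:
(25549 + 45189)*(-10266 - 16612) = 70738*(-26878) = -1901295964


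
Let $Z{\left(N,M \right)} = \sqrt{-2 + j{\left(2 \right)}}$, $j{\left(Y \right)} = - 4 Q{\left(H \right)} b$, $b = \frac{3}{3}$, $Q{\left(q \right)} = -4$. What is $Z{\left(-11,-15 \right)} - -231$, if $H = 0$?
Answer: $231 + \sqrt{14} \approx 234.74$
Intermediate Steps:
$b = 1$ ($b = 3 \cdot \frac{1}{3} = 1$)
$j{\left(Y \right)} = 16$ ($j{\left(Y \right)} = \left(-4\right) \left(-4\right) 1 = 16 \cdot 1 = 16$)
$Z{\left(N,M \right)} = \sqrt{14}$ ($Z{\left(N,M \right)} = \sqrt{-2 + 16} = \sqrt{14}$)
$Z{\left(-11,-15 \right)} - -231 = \sqrt{14} - -231 = \sqrt{14} + 231 = 231 + \sqrt{14}$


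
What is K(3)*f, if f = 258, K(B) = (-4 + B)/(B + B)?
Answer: -43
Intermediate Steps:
K(B) = (-4 + B)/(2*B) (K(B) = (-4 + B)/((2*B)) = (-4 + B)*(1/(2*B)) = (-4 + B)/(2*B))
K(3)*f = ((½)*(-4 + 3)/3)*258 = ((½)*(⅓)*(-1))*258 = -⅙*258 = -43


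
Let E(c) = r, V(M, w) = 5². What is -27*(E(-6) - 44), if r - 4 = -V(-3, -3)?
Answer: 1755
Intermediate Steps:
V(M, w) = 25
r = -21 (r = 4 - 1*25 = 4 - 25 = -21)
E(c) = -21
-27*(E(-6) - 44) = -27*(-21 - 44) = -27*(-65) = 1755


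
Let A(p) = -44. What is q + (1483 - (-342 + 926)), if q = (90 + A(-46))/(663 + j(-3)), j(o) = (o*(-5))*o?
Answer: 277814/309 ≈ 899.07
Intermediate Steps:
j(o) = -5*o² (j(o) = (-5*o)*o = -5*o²)
q = 23/309 (q = (90 - 44)/(663 - 5*(-3)²) = 46/(663 - 5*9) = 46/(663 - 45) = 46/618 = 46*(1/618) = 23/309 ≈ 0.074434)
q + (1483 - (-342 + 926)) = 23/309 + (1483 - (-342 + 926)) = 23/309 + (1483 - 1*584) = 23/309 + (1483 - 584) = 23/309 + 899 = 277814/309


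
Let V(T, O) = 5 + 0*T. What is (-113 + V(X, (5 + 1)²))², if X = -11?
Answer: 11664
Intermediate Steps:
V(T, O) = 5 (V(T, O) = 5 + 0 = 5)
(-113 + V(X, (5 + 1)²))² = (-113 + 5)² = (-108)² = 11664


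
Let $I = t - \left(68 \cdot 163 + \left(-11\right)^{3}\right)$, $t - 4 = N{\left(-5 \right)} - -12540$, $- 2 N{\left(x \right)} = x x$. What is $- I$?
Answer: $- \frac{5557}{2} \approx -2778.5$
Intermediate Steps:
$N{\left(x \right)} = - \frac{x^{2}}{2}$ ($N{\left(x \right)} = - \frac{x x}{2} = - \frac{x^{2}}{2}$)
$t = \frac{25063}{2}$ ($t = 4 - \left(-12540 + \frac{\left(-5\right)^{2}}{2}\right) = 4 + \left(\left(- \frac{1}{2}\right) 25 + 12540\right) = 4 + \left(- \frac{25}{2} + 12540\right) = 4 + \frac{25055}{2} = \frac{25063}{2} \approx 12532.0$)
$I = \frac{5557}{2}$ ($I = \frac{25063}{2} - \left(68 \cdot 163 + \left(-11\right)^{3}\right) = \frac{25063}{2} - \left(11084 - 1331\right) = \frac{25063}{2} - 9753 = \frac{5557}{2} \approx 2778.5$)
$- I = \left(-1\right) \frac{5557}{2} = - \frac{5557}{2}$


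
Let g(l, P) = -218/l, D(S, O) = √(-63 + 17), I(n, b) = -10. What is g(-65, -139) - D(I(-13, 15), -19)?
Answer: 218/65 - I*√46 ≈ 3.3538 - 6.7823*I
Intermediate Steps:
D(S, O) = I*√46 (D(S, O) = √(-46) = I*√46)
g(-65, -139) - D(I(-13, 15), -19) = -218/(-65) - I*√46 = -218*(-1/65) - I*√46 = 218/65 - I*√46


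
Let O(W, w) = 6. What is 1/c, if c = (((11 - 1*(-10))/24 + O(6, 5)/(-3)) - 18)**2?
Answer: 64/23409 ≈ 0.0027340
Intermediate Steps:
c = 23409/64 (c = (((11 - 1*(-10))/24 + 6/(-3)) - 18)**2 = (((11 + 10)*(1/24) + 6*(-1/3)) - 18)**2 = ((21*(1/24) - 2) - 18)**2 = ((7/8 - 2) - 18)**2 = (-9/8 - 18)**2 = (-153/8)**2 = 23409/64 ≈ 365.77)
1/c = 1/(23409/64) = 64/23409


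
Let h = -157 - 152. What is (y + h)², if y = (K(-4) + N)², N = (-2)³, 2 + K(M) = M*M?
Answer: 74529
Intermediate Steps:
K(M) = -2 + M² (K(M) = -2 + M*M = -2 + M²)
N = -8
h = -309
y = 36 (y = ((-2 + (-4)²) - 8)² = ((-2 + 16) - 8)² = (14 - 8)² = 6² = 36)
(y + h)² = (36 - 309)² = (-273)² = 74529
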